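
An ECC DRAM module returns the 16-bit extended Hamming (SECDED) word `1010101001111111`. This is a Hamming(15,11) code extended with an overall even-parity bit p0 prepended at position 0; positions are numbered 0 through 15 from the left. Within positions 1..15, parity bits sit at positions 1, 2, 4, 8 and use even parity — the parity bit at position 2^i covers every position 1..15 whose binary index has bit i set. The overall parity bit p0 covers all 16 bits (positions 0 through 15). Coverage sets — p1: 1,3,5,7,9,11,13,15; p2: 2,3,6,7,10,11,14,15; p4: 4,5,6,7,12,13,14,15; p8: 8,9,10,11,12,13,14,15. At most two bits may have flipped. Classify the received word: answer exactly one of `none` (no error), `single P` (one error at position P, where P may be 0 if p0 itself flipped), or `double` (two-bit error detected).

single 8

s1: b1⊕b3⊕b5⊕b7⊕b9⊕b11⊕b13⊕b15 = 0⊕0⊕0⊕0⊕1⊕1⊕1⊕1 = 0
s2: b2⊕b3⊕b6⊕b7⊕b10⊕b11⊕b14⊕b15 = 1⊕0⊕1⊕0⊕1⊕1⊕1⊕1 = 0
s4: b4⊕b5⊕b6⊕b7⊕b12⊕b13⊕b14⊕b15 = 1⊕0⊕1⊕0⊕1⊕1⊕1⊕1 = 0
s8: b8⊕b9⊕b10⊕b11⊕b12⊕b13⊕b14⊕b15 = 0⊕1⊕1⊕1⊕1⊕1⊕1⊕1 = 1
Syndrome (s8...s1) = 1000 → position 8.
Overall parity (XOR of all 16 bits, including p0): 1⊕0⊕1⊕0⊕1⊕0⊕1⊕0⊕0⊕1⊕1⊕1⊕1⊕1⊕1⊕1 = 1
Overall=1, syndrome position=8 → single-bit error at position 8.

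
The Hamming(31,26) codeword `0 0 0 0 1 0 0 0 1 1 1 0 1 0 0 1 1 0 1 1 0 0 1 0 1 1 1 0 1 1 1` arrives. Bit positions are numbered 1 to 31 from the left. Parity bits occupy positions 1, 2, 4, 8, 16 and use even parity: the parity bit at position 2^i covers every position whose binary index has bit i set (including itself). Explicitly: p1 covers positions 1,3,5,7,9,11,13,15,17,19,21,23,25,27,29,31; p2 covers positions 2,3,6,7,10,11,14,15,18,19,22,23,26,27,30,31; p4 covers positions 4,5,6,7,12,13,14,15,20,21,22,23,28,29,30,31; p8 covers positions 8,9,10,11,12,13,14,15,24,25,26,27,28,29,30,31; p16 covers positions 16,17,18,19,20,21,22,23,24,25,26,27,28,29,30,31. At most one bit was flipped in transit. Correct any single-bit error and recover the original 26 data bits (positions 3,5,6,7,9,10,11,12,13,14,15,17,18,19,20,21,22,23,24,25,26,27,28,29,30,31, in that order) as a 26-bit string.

01001110100101110101110111

s1: b1⊕b3⊕b5⊕b7⊕b9⊕b11⊕b13⊕b15⊕b17⊕b19⊕b21⊕b23⊕b25⊕b27⊕b29⊕b31 = 0⊕0⊕1⊕0⊕1⊕1⊕1⊕0⊕1⊕1⊕0⊕1⊕1⊕1⊕1⊕1 = 1
s2: b2⊕b3⊕b6⊕b7⊕b10⊕b11⊕b14⊕b15⊕b18⊕b19⊕b22⊕b23⊕b26⊕b27⊕b30⊕b31 = 0⊕0⊕0⊕0⊕1⊕1⊕0⊕0⊕0⊕1⊕0⊕1⊕1⊕1⊕1⊕1 = 0
s4: b4⊕b5⊕b6⊕b7⊕b12⊕b13⊕b14⊕b15⊕b20⊕b21⊕b22⊕b23⊕b28⊕b29⊕b30⊕b31 = 0⊕1⊕0⊕0⊕0⊕1⊕0⊕0⊕1⊕0⊕0⊕1⊕0⊕1⊕1⊕1 = 1
s8: b8⊕b9⊕b10⊕b11⊕b12⊕b13⊕b14⊕b15⊕b24⊕b25⊕b26⊕b27⊕b28⊕b29⊕b30⊕b31 = 0⊕1⊕1⊕1⊕0⊕1⊕0⊕0⊕0⊕1⊕1⊕1⊕0⊕1⊕1⊕1 = 0
s16: b16⊕b17⊕b18⊕b19⊕b20⊕b21⊕b22⊕b23⊕b24⊕b25⊕b26⊕b27⊕b28⊕b29⊕b30⊕b31 = 1⊕1⊕0⊕1⊕1⊕0⊕0⊕1⊕0⊕1⊕1⊕1⊕0⊕1⊕1⊕1 = 1
Syndrome (s16...s1) = 10101 → position 21.
Flip bit 21: corrected codeword = 0000100011101001101110101110111
Data bits at positions 3,5,6,7,9,10,11,12,13,14,15,17,18,19,20,21,22,23,24,25,26,27,28,29,30,31: 01001110100101110101110111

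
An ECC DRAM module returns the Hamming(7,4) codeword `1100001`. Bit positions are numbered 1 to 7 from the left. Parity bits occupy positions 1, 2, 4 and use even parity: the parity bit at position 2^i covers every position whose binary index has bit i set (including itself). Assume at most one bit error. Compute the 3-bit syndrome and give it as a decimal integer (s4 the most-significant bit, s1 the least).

s1: b1⊕b3⊕b5⊕b7 = 1⊕0⊕0⊕1 = 0
s2: b2⊕b3⊕b6⊕b7 = 1⊕0⊕0⊕1 = 0
s4: b4⊕b5⊕b6⊕b7 = 0⊕0⊕0⊕1 = 1
Syndrome (s4...s1) = 100 → position 4.

4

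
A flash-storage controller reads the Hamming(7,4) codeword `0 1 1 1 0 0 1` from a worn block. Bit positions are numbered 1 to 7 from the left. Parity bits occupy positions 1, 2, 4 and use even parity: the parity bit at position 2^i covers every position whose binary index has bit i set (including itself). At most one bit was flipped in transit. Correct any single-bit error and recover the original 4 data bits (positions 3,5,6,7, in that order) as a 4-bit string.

1001

s1: b1⊕b3⊕b5⊕b7 = 0⊕1⊕0⊕1 = 0
s2: b2⊕b3⊕b6⊕b7 = 1⊕1⊕0⊕1 = 1
s4: b4⊕b5⊕b6⊕b7 = 1⊕0⊕0⊕1 = 0
Syndrome (s4...s1) = 010 → position 2.
Flip bit 2: corrected codeword = 0011001
Data bits at positions 3,5,6,7: 1001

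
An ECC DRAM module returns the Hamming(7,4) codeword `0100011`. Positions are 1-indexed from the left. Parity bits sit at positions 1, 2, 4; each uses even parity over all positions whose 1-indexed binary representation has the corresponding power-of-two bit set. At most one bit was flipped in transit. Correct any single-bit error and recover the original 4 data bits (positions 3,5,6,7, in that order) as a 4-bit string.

s1: b1⊕b3⊕b5⊕b7 = 0⊕0⊕0⊕1 = 1
s2: b2⊕b3⊕b6⊕b7 = 1⊕0⊕1⊕1 = 1
s4: b4⊕b5⊕b6⊕b7 = 0⊕0⊕1⊕1 = 0
Syndrome (s4...s1) = 011 → position 3.
Flip bit 3: corrected codeword = 0110011
Data bits at positions 3,5,6,7: 1011

1011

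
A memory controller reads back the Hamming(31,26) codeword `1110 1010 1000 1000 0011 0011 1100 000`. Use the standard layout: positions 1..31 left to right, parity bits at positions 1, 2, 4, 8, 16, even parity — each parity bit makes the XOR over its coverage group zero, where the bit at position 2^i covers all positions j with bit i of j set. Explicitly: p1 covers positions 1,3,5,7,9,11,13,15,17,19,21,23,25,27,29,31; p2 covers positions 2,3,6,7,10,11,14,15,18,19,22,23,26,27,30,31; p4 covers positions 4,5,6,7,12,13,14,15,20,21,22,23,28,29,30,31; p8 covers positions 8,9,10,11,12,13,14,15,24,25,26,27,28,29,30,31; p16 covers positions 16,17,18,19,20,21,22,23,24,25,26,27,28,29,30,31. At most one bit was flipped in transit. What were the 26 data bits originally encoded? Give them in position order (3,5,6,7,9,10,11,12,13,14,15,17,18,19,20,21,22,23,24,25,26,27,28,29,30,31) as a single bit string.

s1: b1⊕b3⊕b5⊕b7⊕b9⊕b11⊕b13⊕b15⊕b17⊕b19⊕b21⊕b23⊕b25⊕b27⊕b29⊕b31 = 1⊕1⊕1⊕1⊕1⊕0⊕1⊕0⊕0⊕1⊕0⊕1⊕1⊕0⊕0⊕0 = 1
s2: b2⊕b3⊕b6⊕b7⊕b10⊕b11⊕b14⊕b15⊕b18⊕b19⊕b22⊕b23⊕b26⊕b27⊕b30⊕b31 = 1⊕1⊕0⊕1⊕0⊕0⊕0⊕0⊕0⊕1⊕0⊕1⊕1⊕0⊕0⊕0 = 0
s4: b4⊕b5⊕b6⊕b7⊕b12⊕b13⊕b14⊕b15⊕b20⊕b21⊕b22⊕b23⊕b28⊕b29⊕b30⊕b31 = 0⊕1⊕0⊕1⊕0⊕1⊕0⊕0⊕1⊕0⊕0⊕1⊕0⊕0⊕0⊕0 = 1
s8: b8⊕b9⊕b10⊕b11⊕b12⊕b13⊕b14⊕b15⊕b24⊕b25⊕b26⊕b27⊕b28⊕b29⊕b30⊕b31 = 0⊕1⊕0⊕0⊕0⊕1⊕0⊕0⊕1⊕1⊕1⊕0⊕0⊕0⊕0⊕0 = 1
s16: b16⊕b17⊕b18⊕b19⊕b20⊕b21⊕b22⊕b23⊕b24⊕b25⊕b26⊕b27⊕b28⊕b29⊕b30⊕b31 = 0⊕0⊕0⊕1⊕1⊕0⊕0⊕1⊕1⊕1⊕1⊕0⊕0⊕0⊕0⊕0 = 0
Syndrome (s16...s1) = 01101 → position 13.
Flip bit 13: corrected codeword = 1110101010000000001100111100000
Data bits at positions 3,5,6,7,9,10,11,12,13,14,15,17,18,19,20,21,22,23,24,25,26,27,28,29,30,31: 11011000000001100111100000

11011000000001100111100000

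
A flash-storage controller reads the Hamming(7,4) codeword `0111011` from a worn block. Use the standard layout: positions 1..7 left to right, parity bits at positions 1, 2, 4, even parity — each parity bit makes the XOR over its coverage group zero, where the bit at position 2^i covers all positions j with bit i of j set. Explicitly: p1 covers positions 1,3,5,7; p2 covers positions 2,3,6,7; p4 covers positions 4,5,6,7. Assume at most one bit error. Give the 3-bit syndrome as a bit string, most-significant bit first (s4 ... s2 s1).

s1: b1⊕b3⊕b5⊕b7 = 0⊕1⊕0⊕1 = 0
s2: b2⊕b3⊕b6⊕b7 = 1⊕1⊕1⊕1 = 0
s4: b4⊕b5⊕b6⊕b7 = 1⊕0⊕1⊕1 = 1
Syndrome (s4...s1) = 100 → position 4.

100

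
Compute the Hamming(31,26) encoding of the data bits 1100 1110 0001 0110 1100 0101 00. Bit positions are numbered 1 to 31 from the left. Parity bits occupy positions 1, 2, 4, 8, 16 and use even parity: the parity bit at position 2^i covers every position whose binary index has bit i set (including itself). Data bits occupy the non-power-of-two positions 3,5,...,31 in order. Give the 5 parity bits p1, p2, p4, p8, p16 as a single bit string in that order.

Place data bits at non-power-of-two positions: b3=1, b5=1, b6=0, b7=0, b9=1, b10=1, b11=1, b12=0, b13=0, b14=0, b15=0, b17=1, b18=0, b19=1, b20=1, b21=0, b22=1, b23=1, b24=0, b25=0, b26=0, b27=1, b28=0, b29=1, b30=0, b31=0.
p1 = XOR of data positions {3,5,7,9,11,13,15,17,19,21,23,25,27,29,31} = 1⊕1⊕0⊕1⊕1⊕0⊕0⊕1⊕1⊕0⊕1⊕0⊕1⊕1⊕0 = 1
p2 = XOR of data positions {3,6,7,10,11,14,15,18,19,22,23,26,27,30,31} = 1⊕0⊕0⊕1⊕1⊕0⊕0⊕0⊕1⊕1⊕1⊕0⊕1⊕0⊕0 = 1
p4 = XOR of data positions {5,6,7,12,13,14,15,20,21,22,23,28,29,30,31} = 1⊕0⊕0⊕0⊕0⊕0⊕0⊕1⊕0⊕1⊕1⊕0⊕1⊕0⊕0 = 1
p8 = XOR of data positions {9,10,11,12,13,14,15,24,25,26,27,28,29,30,31} = 1⊕1⊕1⊕0⊕0⊕0⊕0⊕0⊕0⊕0⊕1⊕0⊕1⊕0⊕0 = 1
p16 = XOR of data positions {17,18,19,20,21,22,23,24,25,26,27,28,29,30,31} = 1⊕0⊕1⊕1⊕0⊕1⊕1⊕0⊕0⊕0⊕1⊕0⊕1⊕0⊕0 = 1
Parity bits p1,p2,p4,p8,p16 = 11111

11111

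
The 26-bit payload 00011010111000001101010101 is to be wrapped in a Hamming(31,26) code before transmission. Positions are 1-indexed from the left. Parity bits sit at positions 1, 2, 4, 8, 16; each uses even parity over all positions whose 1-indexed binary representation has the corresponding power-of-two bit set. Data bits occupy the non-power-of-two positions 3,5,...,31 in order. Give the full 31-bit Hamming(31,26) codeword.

Place data bits at non-power-of-two positions: b3=0, b5=0, b6=0, b7=1, b9=1, b10=0, b11=1, b12=0, b13=1, b14=1, b15=1, b17=0, b18=0, b19=0, b20=0, b21=0, b22=1, b23=1, b24=0, b25=1, b26=0, b27=1, b28=0, b29=1, b30=0, b31=1.
p1 = XOR of data positions {3,5,7,9,11,13,15,17,19,21,23,25,27,29,31} = 0⊕0⊕1⊕1⊕1⊕1⊕1⊕0⊕0⊕0⊕1⊕1⊕1⊕1⊕1 = 0
p2 = XOR of data positions {3,6,7,10,11,14,15,18,19,22,23,26,27,30,31} = 0⊕0⊕1⊕0⊕1⊕1⊕1⊕0⊕0⊕1⊕1⊕0⊕1⊕0⊕1 = 0
p4 = XOR of data positions {5,6,7,12,13,14,15,20,21,22,23,28,29,30,31} = 0⊕0⊕1⊕0⊕1⊕1⊕1⊕0⊕0⊕1⊕1⊕0⊕1⊕0⊕1 = 0
p8 = XOR of data positions {9,10,11,12,13,14,15,24,25,26,27,28,29,30,31} = 1⊕0⊕1⊕0⊕1⊕1⊕1⊕0⊕1⊕0⊕1⊕0⊕1⊕0⊕1 = 1
p16 = XOR of data positions {17,18,19,20,21,22,23,24,25,26,27,28,29,30,31} = 0⊕0⊕0⊕0⊕0⊕1⊕1⊕0⊕1⊕0⊕1⊕0⊕1⊕0⊕1 = 0
Codeword b1..b31 = 0000001110101110000001101010101

0000001110101110000001101010101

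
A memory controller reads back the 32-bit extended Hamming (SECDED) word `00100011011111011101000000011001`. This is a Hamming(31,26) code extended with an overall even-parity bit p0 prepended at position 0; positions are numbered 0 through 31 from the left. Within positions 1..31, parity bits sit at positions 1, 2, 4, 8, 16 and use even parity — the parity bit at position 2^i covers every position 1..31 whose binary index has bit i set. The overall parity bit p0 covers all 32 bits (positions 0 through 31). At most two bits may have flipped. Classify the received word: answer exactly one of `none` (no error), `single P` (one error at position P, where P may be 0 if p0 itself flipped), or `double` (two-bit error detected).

single 15

s1: b1⊕b3⊕b5⊕b7⊕b9⊕b11⊕b13⊕b15⊕b17⊕b19⊕b21⊕b23⊕b25⊕b27⊕b29⊕b31 = 0⊕0⊕0⊕1⊕1⊕1⊕1⊕1⊕1⊕1⊕0⊕0⊕0⊕1⊕0⊕1 = 1
s2: b2⊕b3⊕b6⊕b7⊕b10⊕b11⊕b14⊕b15⊕b18⊕b19⊕b22⊕b23⊕b26⊕b27⊕b30⊕b31 = 1⊕0⊕1⊕1⊕1⊕1⊕0⊕1⊕0⊕1⊕0⊕0⊕0⊕1⊕0⊕1 = 1
s4: b4⊕b5⊕b6⊕b7⊕b12⊕b13⊕b14⊕b15⊕b20⊕b21⊕b22⊕b23⊕b28⊕b29⊕b30⊕b31 = 0⊕0⊕1⊕1⊕1⊕1⊕0⊕1⊕0⊕0⊕0⊕0⊕1⊕0⊕0⊕1 = 1
s8: b8⊕b9⊕b10⊕b11⊕b12⊕b13⊕b14⊕b15⊕b24⊕b25⊕b26⊕b27⊕b28⊕b29⊕b30⊕b31 = 0⊕1⊕1⊕1⊕1⊕1⊕0⊕1⊕0⊕0⊕0⊕1⊕1⊕0⊕0⊕1 = 1
s16: b16⊕b17⊕b18⊕b19⊕b20⊕b21⊕b22⊕b23⊕b24⊕b25⊕b26⊕b27⊕b28⊕b29⊕b30⊕b31 = 1⊕1⊕0⊕1⊕0⊕0⊕0⊕0⊕0⊕0⊕0⊕1⊕1⊕0⊕0⊕1 = 0
Syndrome (s16...s1) = 01111 → position 15.
Overall parity (XOR of all 32 bits, including p0): 0⊕0⊕1⊕0⊕0⊕0⊕1⊕1⊕0⊕1⊕1⊕1⊕1⊕1⊕0⊕1⊕1⊕1⊕0⊕1⊕0⊕0⊕0⊕0⊕0⊕0⊕0⊕1⊕1⊕0⊕0⊕1 = 1
Overall=1, syndrome position=15 → single-bit error at position 15.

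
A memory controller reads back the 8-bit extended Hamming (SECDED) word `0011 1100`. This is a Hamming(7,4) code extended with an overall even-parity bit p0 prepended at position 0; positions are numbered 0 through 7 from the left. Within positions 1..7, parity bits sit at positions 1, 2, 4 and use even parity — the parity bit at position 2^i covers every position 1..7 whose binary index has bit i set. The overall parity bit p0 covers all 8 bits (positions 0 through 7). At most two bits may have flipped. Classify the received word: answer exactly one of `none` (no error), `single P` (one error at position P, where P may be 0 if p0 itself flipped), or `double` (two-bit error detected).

none

s1: b1⊕b3⊕b5⊕b7 = 0⊕1⊕1⊕0 = 0
s2: b2⊕b3⊕b6⊕b7 = 1⊕1⊕0⊕0 = 0
s4: b4⊕b5⊕b6⊕b7 = 1⊕1⊕0⊕0 = 0
Syndrome (s4...s1) = 000 → position 0 (no error).
Overall parity (XOR of all 8 bits, including p0): 0⊕0⊕1⊕1⊕1⊕1⊕0⊕0 = 0
Overall=0, syndrome position=0 → no error.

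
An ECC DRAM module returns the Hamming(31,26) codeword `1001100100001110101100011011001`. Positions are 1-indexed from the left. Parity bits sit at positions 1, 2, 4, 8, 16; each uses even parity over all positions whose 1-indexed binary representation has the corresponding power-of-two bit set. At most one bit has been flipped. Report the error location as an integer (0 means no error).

s1: b1⊕b3⊕b5⊕b7⊕b9⊕b11⊕b13⊕b15⊕b17⊕b19⊕b21⊕b23⊕b25⊕b27⊕b29⊕b31 = 1⊕0⊕1⊕0⊕0⊕0⊕1⊕1⊕1⊕1⊕0⊕0⊕1⊕1⊕0⊕1 = 1
s2: b2⊕b3⊕b6⊕b7⊕b10⊕b11⊕b14⊕b15⊕b18⊕b19⊕b22⊕b23⊕b26⊕b27⊕b30⊕b31 = 0⊕0⊕0⊕0⊕0⊕0⊕1⊕1⊕0⊕1⊕0⊕0⊕0⊕1⊕0⊕1 = 1
s4: b4⊕b5⊕b6⊕b7⊕b12⊕b13⊕b14⊕b15⊕b20⊕b21⊕b22⊕b23⊕b28⊕b29⊕b30⊕b31 = 1⊕1⊕0⊕0⊕0⊕1⊕1⊕1⊕1⊕0⊕0⊕0⊕1⊕0⊕0⊕1 = 0
s8: b8⊕b9⊕b10⊕b11⊕b12⊕b13⊕b14⊕b15⊕b24⊕b25⊕b26⊕b27⊕b28⊕b29⊕b30⊕b31 = 1⊕0⊕0⊕0⊕0⊕1⊕1⊕1⊕1⊕1⊕0⊕1⊕1⊕0⊕0⊕1 = 1
s16: b16⊕b17⊕b18⊕b19⊕b20⊕b21⊕b22⊕b23⊕b24⊕b25⊕b26⊕b27⊕b28⊕b29⊕b30⊕b31 = 0⊕1⊕0⊕1⊕1⊕0⊕0⊕0⊕1⊕1⊕0⊕1⊕1⊕0⊕0⊕1 = 0
Syndrome (s16...s1) = 01011 → position 11.

11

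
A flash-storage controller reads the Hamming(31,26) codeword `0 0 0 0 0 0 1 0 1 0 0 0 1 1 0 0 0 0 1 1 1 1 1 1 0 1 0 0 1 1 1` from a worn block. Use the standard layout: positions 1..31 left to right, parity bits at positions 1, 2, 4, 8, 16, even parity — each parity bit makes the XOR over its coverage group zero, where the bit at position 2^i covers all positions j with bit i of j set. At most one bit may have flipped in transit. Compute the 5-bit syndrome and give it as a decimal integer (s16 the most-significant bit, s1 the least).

0

s1: b1⊕b3⊕b5⊕b7⊕b9⊕b11⊕b13⊕b15⊕b17⊕b19⊕b21⊕b23⊕b25⊕b27⊕b29⊕b31 = 0⊕0⊕0⊕1⊕1⊕0⊕1⊕0⊕0⊕1⊕1⊕1⊕0⊕0⊕1⊕1 = 0
s2: b2⊕b3⊕b6⊕b7⊕b10⊕b11⊕b14⊕b15⊕b18⊕b19⊕b22⊕b23⊕b26⊕b27⊕b30⊕b31 = 0⊕0⊕0⊕1⊕0⊕0⊕1⊕0⊕0⊕1⊕1⊕1⊕1⊕0⊕1⊕1 = 0
s4: b4⊕b5⊕b6⊕b7⊕b12⊕b13⊕b14⊕b15⊕b20⊕b21⊕b22⊕b23⊕b28⊕b29⊕b30⊕b31 = 0⊕0⊕0⊕1⊕0⊕1⊕1⊕0⊕1⊕1⊕1⊕1⊕0⊕1⊕1⊕1 = 0
s8: b8⊕b9⊕b10⊕b11⊕b12⊕b13⊕b14⊕b15⊕b24⊕b25⊕b26⊕b27⊕b28⊕b29⊕b30⊕b31 = 0⊕1⊕0⊕0⊕0⊕1⊕1⊕0⊕1⊕0⊕1⊕0⊕0⊕1⊕1⊕1 = 0
s16: b16⊕b17⊕b18⊕b19⊕b20⊕b21⊕b22⊕b23⊕b24⊕b25⊕b26⊕b27⊕b28⊕b29⊕b30⊕b31 = 0⊕0⊕0⊕1⊕1⊕1⊕1⊕1⊕1⊕0⊕1⊕0⊕0⊕1⊕1⊕1 = 0
Syndrome (s16...s1) = 00000 → position 0 (no error).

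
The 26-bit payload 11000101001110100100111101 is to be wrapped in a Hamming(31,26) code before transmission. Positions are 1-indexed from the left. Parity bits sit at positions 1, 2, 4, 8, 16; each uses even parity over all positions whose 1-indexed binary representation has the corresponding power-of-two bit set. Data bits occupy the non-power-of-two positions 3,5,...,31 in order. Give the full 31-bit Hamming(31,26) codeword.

0010100001010011110100100111101

Place data bits at non-power-of-two positions: b3=1, b5=1, b6=0, b7=0, b9=0, b10=1, b11=0, b12=1, b13=0, b14=0, b15=1, b17=1, b18=1, b19=0, b20=1, b21=0, b22=0, b23=1, b24=0, b25=0, b26=1, b27=1, b28=1, b29=1, b30=0, b31=1.
p1 = XOR of data positions {3,5,7,9,11,13,15,17,19,21,23,25,27,29,31} = 1⊕1⊕0⊕0⊕0⊕0⊕1⊕1⊕0⊕0⊕1⊕0⊕1⊕1⊕1 = 0
p2 = XOR of data positions {3,6,7,10,11,14,15,18,19,22,23,26,27,30,31} = 1⊕0⊕0⊕1⊕0⊕0⊕1⊕1⊕0⊕0⊕1⊕1⊕1⊕0⊕1 = 0
p4 = XOR of data positions {5,6,7,12,13,14,15,20,21,22,23,28,29,30,31} = 1⊕0⊕0⊕1⊕0⊕0⊕1⊕1⊕0⊕0⊕1⊕1⊕1⊕0⊕1 = 0
p8 = XOR of data positions {9,10,11,12,13,14,15,24,25,26,27,28,29,30,31} = 0⊕1⊕0⊕1⊕0⊕0⊕1⊕0⊕0⊕1⊕1⊕1⊕1⊕0⊕1 = 0
p16 = XOR of data positions {17,18,19,20,21,22,23,24,25,26,27,28,29,30,31} = 1⊕1⊕0⊕1⊕0⊕0⊕1⊕0⊕0⊕1⊕1⊕1⊕1⊕0⊕1 = 1
Codeword b1..b31 = 0010100001010011110100100111101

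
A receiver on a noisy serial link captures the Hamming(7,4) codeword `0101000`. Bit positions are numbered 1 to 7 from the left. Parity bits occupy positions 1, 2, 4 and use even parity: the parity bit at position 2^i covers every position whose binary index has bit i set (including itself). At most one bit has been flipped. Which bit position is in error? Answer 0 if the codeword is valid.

6

s1: b1⊕b3⊕b5⊕b7 = 0⊕0⊕0⊕0 = 0
s2: b2⊕b3⊕b6⊕b7 = 1⊕0⊕0⊕0 = 1
s4: b4⊕b5⊕b6⊕b7 = 1⊕0⊕0⊕0 = 1
Syndrome (s4...s1) = 110 → position 6.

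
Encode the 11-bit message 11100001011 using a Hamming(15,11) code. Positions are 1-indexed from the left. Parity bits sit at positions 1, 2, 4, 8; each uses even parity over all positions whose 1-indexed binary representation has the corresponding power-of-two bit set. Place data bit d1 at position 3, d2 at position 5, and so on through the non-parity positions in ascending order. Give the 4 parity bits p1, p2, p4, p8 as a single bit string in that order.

Place data bits at non-power-of-two positions: b3=1, b5=1, b6=1, b7=0, b9=0, b10=0, b11=0, b12=1, b13=0, b14=1, b15=1.
p1 = XOR of data positions {3,5,7,9,11,13,15} = 1⊕1⊕0⊕0⊕0⊕0⊕1 = 1
p2 = XOR of data positions {3,6,7,10,11,14,15} = 1⊕1⊕0⊕0⊕0⊕1⊕1 = 0
p4 = XOR of data positions {5,6,7,12,13,14,15} = 1⊕1⊕0⊕1⊕0⊕1⊕1 = 1
p8 = XOR of data positions {9,10,11,12,13,14,15} = 0⊕0⊕0⊕1⊕0⊕1⊕1 = 1
Parity bits p1,p2,p4,p8 = 1011

1011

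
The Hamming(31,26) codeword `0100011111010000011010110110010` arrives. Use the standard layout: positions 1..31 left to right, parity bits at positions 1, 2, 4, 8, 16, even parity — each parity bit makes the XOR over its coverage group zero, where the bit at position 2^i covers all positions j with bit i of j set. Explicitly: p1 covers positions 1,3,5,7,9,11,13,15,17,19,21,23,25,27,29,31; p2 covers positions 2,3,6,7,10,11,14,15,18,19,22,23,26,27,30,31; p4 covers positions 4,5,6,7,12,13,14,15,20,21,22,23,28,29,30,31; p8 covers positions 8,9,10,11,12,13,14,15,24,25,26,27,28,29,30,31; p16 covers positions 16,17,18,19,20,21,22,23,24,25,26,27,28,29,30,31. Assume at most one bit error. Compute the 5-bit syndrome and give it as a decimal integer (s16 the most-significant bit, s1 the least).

0

s1: b1⊕b3⊕b5⊕b7⊕b9⊕b11⊕b13⊕b15⊕b17⊕b19⊕b21⊕b23⊕b25⊕b27⊕b29⊕b31 = 0⊕0⊕0⊕1⊕1⊕0⊕0⊕0⊕0⊕1⊕1⊕1⊕0⊕1⊕0⊕0 = 0
s2: b2⊕b3⊕b6⊕b7⊕b10⊕b11⊕b14⊕b15⊕b18⊕b19⊕b22⊕b23⊕b26⊕b27⊕b30⊕b31 = 1⊕0⊕1⊕1⊕1⊕0⊕0⊕0⊕1⊕1⊕0⊕1⊕1⊕1⊕1⊕0 = 0
s4: b4⊕b5⊕b6⊕b7⊕b12⊕b13⊕b14⊕b15⊕b20⊕b21⊕b22⊕b23⊕b28⊕b29⊕b30⊕b31 = 0⊕0⊕1⊕1⊕1⊕0⊕0⊕0⊕0⊕1⊕0⊕1⊕0⊕0⊕1⊕0 = 0
s8: b8⊕b9⊕b10⊕b11⊕b12⊕b13⊕b14⊕b15⊕b24⊕b25⊕b26⊕b27⊕b28⊕b29⊕b30⊕b31 = 1⊕1⊕1⊕0⊕1⊕0⊕0⊕0⊕1⊕0⊕1⊕1⊕0⊕0⊕1⊕0 = 0
s16: b16⊕b17⊕b18⊕b19⊕b20⊕b21⊕b22⊕b23⊕b24⊕b25⊕b26⊕b27⊕b28⊕b29⊕b30⊕b31 = 0⊕0⊕1⊕1⊕0⊕1⊕0⊕1⊕1⊕0⊕1⊕1⊕0⊕0⊕1⊕0 = 0
Syndrome (s16...s1) = 00000 → position 0 (no error).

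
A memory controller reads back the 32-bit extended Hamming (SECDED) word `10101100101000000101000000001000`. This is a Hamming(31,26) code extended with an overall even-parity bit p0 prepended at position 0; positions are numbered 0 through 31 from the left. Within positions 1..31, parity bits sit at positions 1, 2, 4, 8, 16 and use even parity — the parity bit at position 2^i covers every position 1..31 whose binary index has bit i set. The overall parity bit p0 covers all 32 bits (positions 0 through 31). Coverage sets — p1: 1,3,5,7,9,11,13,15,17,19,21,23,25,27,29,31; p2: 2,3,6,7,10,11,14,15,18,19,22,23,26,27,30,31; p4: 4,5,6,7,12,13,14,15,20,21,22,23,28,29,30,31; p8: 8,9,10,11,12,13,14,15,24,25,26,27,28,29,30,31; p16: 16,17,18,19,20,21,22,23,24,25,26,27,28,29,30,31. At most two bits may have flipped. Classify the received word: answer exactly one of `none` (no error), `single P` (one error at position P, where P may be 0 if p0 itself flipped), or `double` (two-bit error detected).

single 31

s1: b1⊕b3⊕b5⊕b7⊕b9⊕b11⊕b13⊕b15⊕b17⊕b19⊕b21⊕b23⊕b25⊕b27⊕b29⊕b31 = 0⊕0⊕1⊕0⊕0⊕0⊕0⊕0⊕1⊕1⊕0⊕0⊕0⊕0⊕0⊕0 = 1
s2: b2⊕b3⊕b6⊕b7⊕b10⊕b11⊕b14⊕b15⊕b18⊕b19⊕b22⊕b23⊕b26⊕b27⊕b30⊕b31 = 1⊕0⊕0⊕0⊕1⊕0⊕0⊕0⊕0⊕1⊕0⊕0⊕0⊕0⊕0⊕0 = 1
s4: b4⊕b5⊕b6⊕b7⊕b12⊕b13⊕b14⊕b15⊕b20⊕b21⊕b22⊕b23⊕b28⊕b29⊕b30⊕b31 = 1⊕1⊕0⊕0⊕0⊕0⊕0⊕0⊕0⊕0⊕0⊕0⊕1⊕0⊕0⊕0 = 1
s8: b8⊕b9⊕b10⊕b11⊕b12⊕b13⊕b14⊕b15⊕b24⊕b25⊕b26⊕b27⊕b28⊕b29⊕b30⊕b31 = 1⊕0⊕1⊕0⊕0⊕0⊕0⊕0⊕0⊕0⊕0⊕0⊕1⊕0⊕0⊕0 = 1
s16: b16⊕b17⊕b18⊕b19⊕b20⊕b21⊕b22⊕b23⊕b24⊕b25⊕b26⊕b27⊕b28⊕b29⊕b30⊕b31 = 0⊕1⊕0⊕1⊕0⊕0⊕0⊕0⊕0⊕0⊕0⊕0⊕1⊕0⊕0⊕0 = 1
Syndrome (s16...s1) = 11111 → position 31.
Overall parity (XOR of all 32 bits, including p0): 1⊕0⊕1⊕0⊕1⊕1⊕0⊕0⊕1⊕0⊕1⊕0⊕0⊕0⊕0⊕0⊕0⊕1⊕0⊕1⊕0⊕0⊕0⊕0⊕0⊕0⊕0⊕0⊕1⊕0⊕0⊕0 = 1
Overall=1, syndrome position=31 → single-bit error at position 31.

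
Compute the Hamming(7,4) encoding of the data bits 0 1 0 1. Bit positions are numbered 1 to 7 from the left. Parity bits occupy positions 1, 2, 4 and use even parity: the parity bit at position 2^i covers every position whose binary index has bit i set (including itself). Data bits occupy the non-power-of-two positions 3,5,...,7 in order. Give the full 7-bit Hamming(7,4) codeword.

0100101

Place data bits at non-power-of-two positions: b3=0, b5=1, b6=0, b7=1.
p1 = XOR of data positions {3,5,7} = 0⊕1⊕1 = 0
p2 = XOR of data positions {3,6,7} = 0⊕0⊕1 = 1
p4 = XOR of data positions {5,6,7} = 1⊕0⊕1 = 0
Codeword b1..b7 = 0100101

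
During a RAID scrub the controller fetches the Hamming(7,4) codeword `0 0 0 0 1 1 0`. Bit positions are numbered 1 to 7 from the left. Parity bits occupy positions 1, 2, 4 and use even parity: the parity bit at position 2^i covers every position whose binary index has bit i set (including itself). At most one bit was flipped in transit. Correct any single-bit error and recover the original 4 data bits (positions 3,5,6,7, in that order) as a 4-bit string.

1110

s1: b1⊕b3⊕b5⊕b7 = 0⊕0⊕1⊕0 = 1
s2: b2⊕b3⊕b6⊕b7 = 0⊕0⊕1⊕0 = 1
s4: b4⊕b5⊕b6⊕b7 = 0⊕1⊕1⊕0 = 0
Syndrome (s4...s1) = 011 → position 3.
Flip bit 3: corrected codeword = 0010110
Data bits at positions 3,5,6,7: 1110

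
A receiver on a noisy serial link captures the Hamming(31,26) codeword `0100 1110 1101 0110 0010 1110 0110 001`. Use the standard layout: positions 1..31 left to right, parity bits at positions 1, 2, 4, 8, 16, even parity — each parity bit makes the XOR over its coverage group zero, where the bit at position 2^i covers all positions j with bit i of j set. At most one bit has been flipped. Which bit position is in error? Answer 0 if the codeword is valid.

17

s1: b1⊕b3⊕b5⊕b7⊕b9⊕b11⊕b13⊕b15⊕b17⊕b19⊕b21⊕b23⊕b25⊕b27⊕b29⊕b31 = 0⊕0⊕1⊕1⊕1⊕0⊕0⊕1⊕0⊕1⊕1⊕1⊕0⊕1⊕0⊕1 = 1
s2: b2⊕b3⊕b6⊕b7⊕b10⊕b11⊕b14⊕b15⊕b18⊕b19⊕b22⊕b23⊕b26⊕b27⊕b30⊕b31 = 1⊕0⊕1⊕1⊕1⊕0⊕1⊕1⊕0⊕1⊕1⊕1⊕1⊕1⊕0⊕1 = 0
s4: b4⊕b5⊕b6⊕b7⊕b12⊕b13⊕b14⊕b15⊕b20⊕b21⊕b22⊕b23⊕b28⊕b29⊕b30⊕b31 = 0⊕1⊕1⊕1⊕1⊕0⊕1⊕1⊕0⊕1⊕1⊕1⊕0⊕0⊕0⊕1 = 0
s8: b8⊕b9⊕b10⊕b11⊕b12⊕b13⊕b14⊕b15⊕b24⊕b25⊕b26⊕b27⊕b28⊕b29⊕b30⊕b31 = 0⊕1⊕1⊕0⊕1⊕0⊕1⊕1⊕0⊕0⊕1⊕1⊕0⊕0⊕0⊕1 = 0
s16: b16⊕b17⊕b18⊕b19⊕b20⊕b21⊕b22⊕b23⊕b24⊕b25⊕b26⊕b27⊕b28⊕b29⊕b30⊕b31 = 0⊕0⊕0⊕1⊕0⊕1⊕1⊕1⊕0⊕0⊕1⊕1⊕0⊕0⊕0⊕1 = 1
Syndrome (s16...s1) = 10001 → position 17.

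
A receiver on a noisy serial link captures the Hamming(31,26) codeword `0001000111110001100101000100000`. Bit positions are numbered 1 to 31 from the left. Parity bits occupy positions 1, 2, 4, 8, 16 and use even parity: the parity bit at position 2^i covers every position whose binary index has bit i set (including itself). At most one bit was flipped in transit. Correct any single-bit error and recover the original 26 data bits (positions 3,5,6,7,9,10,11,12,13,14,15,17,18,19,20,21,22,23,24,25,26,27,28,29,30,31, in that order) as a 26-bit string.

s1: b1⊕b3⊕b5⊕b7⊕b9⊕b11⊕b13⊕b15⊕b17⊕b19⊕b21⊕b23⊕b25⊕b27⊕b29⊕b31 = 0⊕0⊕0⊕0⊕1⊕1⊕0⊕0⊕1⊕0⊕0⊕0⊕0⊕0⊕0⊕0 = 1
s2: b2⊕b3⊕b6⊕b7⊕b10⊕b11⊕b14⊕b15⊕b18⊕b19⊕b22⊕b23⊕b26⊕b27⊕b30⊕b31 = 0⊕0⊕0⊕0⊕1⊕1⊕0⊕0⊕0⊕0⊕1⊕0⊕1⊕0⊕0⊕0 = 0
s4: b4⊕b5⊕b6⊕b7⊕b12⊕b13⊕b14⊕b15⊕b20⊕b21⊕b22⊕b23⊕b28⊕b29⊕b30⊕b31 = 1⊕0⊕0⊕0⊕1⊕0⊕0⊕0⊕1⊕0⊕1⊕0⊕0⊕0⊕0⊕0 = 0
s8: b8⊕b9⊕b10⊕b11⊕b12⊕b13⊕b14⊕b15⊕b24⊕b25⊕b26⊕b27⊕b28⊕b29⊕b30⊕b31 = 1⊕1⊕1⊕1⊕1⊕0⊕0⊕0⊕0⊕0⊕1⊕0⊕0⊕0⊕0⊕0 = 0
s16: b16⊕b17⊕b18⊕b19⊕b20⊕b21⊕b22⊕b23⊕b24⊕b25⊕b26⊕b27⊕b28⊕b29⊕b30⊕b31 = 1⊕1⊕0⊕0⊕1⊕0⊕1⊕0⊕0⊕0⊕1⊕0⊕0⊕0⊕0⊕0 = 1
Syndrome (s16...s1) = 10001 → position 17.
Flip bit 17: corrected codeword = 0001000111110001000101000100000
Data bits at positions 3,5,6,7,9,10,11,12,13,14,15,17,18,19,20,21,22,23,24,25,26,27,28,29,30,31: 00001111000000101000100000

00001111000000101000100000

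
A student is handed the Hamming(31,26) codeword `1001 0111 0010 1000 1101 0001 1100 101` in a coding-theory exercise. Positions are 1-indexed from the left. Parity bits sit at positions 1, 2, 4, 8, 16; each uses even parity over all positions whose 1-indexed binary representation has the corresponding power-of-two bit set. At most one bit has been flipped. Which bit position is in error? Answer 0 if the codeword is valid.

s1: b1⊕b3⊕b5⊕b7⊕b9⊕b11⊕b13⊕b15⊕b17⊕b19⊕b21⊕b23⊕b25⊕b27⊕b29⊕b31 = 1⊕0⊕0⊕1⊕0⊕1⊕1⊕0⊕1⊕0⊕0⊕0⊕1⊕0⊕1⊕1 = 0
s2: b2⊕b3⊕b6⊕b7⊕b10⊕b11⊕b14⊕b15⊕b18⊕b19⊕b22⊕b23⊕b26⊕b27⊕b30⊕b31 = 0⊕0⊕1⊕1⊕0⊕1⊕0⊕0⊕1⊕0⊕0⊕0⊕1⊕0⊕0⊕1 = 0
s4: b4⊕b5⊕b6⊕b7⊕b12⊕b13⊕b14⊕b15⊕b20⊕b21⊕b22⊕b23⊕b28⊕b29⊕b30⊕b31 = 1⊕0⊕1⊕1⊕0⊕1⊕0⊕0⊕1⊕0⊕0⊕0⊕0⊕1⊕0⊕1 = 1
s8: b8⊕b9⊕b10⊕b11⊕b12⊕b13⊕b14⊕b15⊕b24⊕b25⊕b26⊕b27⊕b28⊕b29⊕b30⊕b31 = 1⊕0⊕0⊕1⊕0⊕1⊕0⊕0⊕1⊕1⊕1⊕0⊕0⊕1⊕0⊕1 = 0
s16: b16⊕b17⊕b18⊕b19⊕b20⊕b21⊕b22⊕b23⊕b24⊕b25⊕b26⊕b27⊕b28⊕b29⊕b30⊕b31 = 0⊕1⊕1⊕0⊕1⊕0⊕0⊕0⊕1⊕1⊕1⊕0⊕0⊕1⊕0⊕1 = 0
Syndrome (s16...s1) = 00100 → position 4.

4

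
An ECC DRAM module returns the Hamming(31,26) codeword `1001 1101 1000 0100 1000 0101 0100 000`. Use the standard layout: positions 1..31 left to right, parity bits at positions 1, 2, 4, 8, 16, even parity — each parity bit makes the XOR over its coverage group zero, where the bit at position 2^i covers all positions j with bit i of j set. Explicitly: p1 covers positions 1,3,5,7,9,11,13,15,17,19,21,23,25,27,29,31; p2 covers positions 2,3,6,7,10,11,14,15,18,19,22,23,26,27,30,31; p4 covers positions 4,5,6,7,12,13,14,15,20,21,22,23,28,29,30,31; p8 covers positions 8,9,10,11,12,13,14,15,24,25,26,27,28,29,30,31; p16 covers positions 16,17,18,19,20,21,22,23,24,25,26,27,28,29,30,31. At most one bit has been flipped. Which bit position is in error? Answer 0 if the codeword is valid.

s1: b1⊕b3⊕b5⊕b7⊕b9⊕b11⊕b13⊕b15⊕b17⊕b19⊕b21⊕b23⊕b25⊕b27⊕b29⊕b31 = 1⊕0⊕1⊕0⊕1⊕0⊕0⊕0⊕1⊕0⊕0⊕0⊕0⊕0⊕0⊕0 = 0
s2: b2⊕b3⊕b6⊕b7⊕b10⊕b11⊕b14⊕b15⊕b18⊕b19⊕b22⊕b23⊕b26⊕b27⊕b30⊕b31 = 0⊕0⊕1⊕0⊕0⊕0⊕1⊕0⊕0⊕0⊕1⊕0⊕1⊕0⊕0⊕0 = 0
s4: b4⊕b5⊕b6⊕b7⊕b12⊕b13⊕b14⊕b15⊕b20⊕b21⊕b22⊕b23⊕b28⊕b29⊕b30⊕b31 = 1⊕1⊕1⊕0⊕0⊕0⊕1⊕0⊕0⊕0⊕1⊕0⊕0⊕0⊕0⊕0 = 1
s8: b8⊕b9⊕b10⊕b11⊕b12⊕b13⊕b14⊕b15⊕b24⊕b25⊕b26⊕b27⊕b28⊕b29⊕b30⊕b31 = 1⊕1⊕0⊕0⊕0⊕0⊕1⊕0⊕1⊕0⊕1⊕0⊕0⊕0⊕0⊕0 = 1
s16: b16⊕b17⊕b18⊕b19⊕b20⊕b21⊕b22⊕b23⊕b24⊕b25⊕b26⊕b27⊕b28⊕b29⊕b30⊕b31 = 0⊕1⊕0⊕0⊕0⊕0⊕1⊕0⊕1⊕0⊕1⊕0⊕0⊕0⊕0⊕0 = 0
Syndrome (s16...s1) = 01100 → position 12.

12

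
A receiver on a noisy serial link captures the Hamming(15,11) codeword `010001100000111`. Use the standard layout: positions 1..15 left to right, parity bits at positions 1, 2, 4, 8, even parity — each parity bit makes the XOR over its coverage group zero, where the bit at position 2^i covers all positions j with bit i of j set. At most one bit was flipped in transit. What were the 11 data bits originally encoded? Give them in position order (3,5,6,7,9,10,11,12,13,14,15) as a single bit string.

s1: b1⊕b3⊕b5⊕b7⊕b9⊕b11⊕b13⊕b15 = 0⊕0⊕0⊕1⊕0⊕0⊕1⊕1 = 1
s2: b2⊕b3⊕b6⊕b7⊕b10⊕b11⊕b14⊕b15 = 1⊕0⊕1⊕1⊕0⊕0⊕1⊕1 = 1
s4: b4⊕b5⊕b6⊕b7⊕b12⊕b13⊕b14⊕b15 = 0⊕0⊕1⊕1⊕0⊕1⊕1⊕1 = 1
s8: b8⊕b9⊕b10⊕b11⊕b12⊕b13⊕b14⊕b15 = 0⊕0⊕0⊕0⊕0⊕1⊕1⊕1 = 1
Syndrome (s8...s1) = 1111 → position 15.
Flip bit 15: corrected codeword = 010001100000110
Data bits at positions 3,5,6,7,9,10,11,12,13,14,15: 00110000110

00110000110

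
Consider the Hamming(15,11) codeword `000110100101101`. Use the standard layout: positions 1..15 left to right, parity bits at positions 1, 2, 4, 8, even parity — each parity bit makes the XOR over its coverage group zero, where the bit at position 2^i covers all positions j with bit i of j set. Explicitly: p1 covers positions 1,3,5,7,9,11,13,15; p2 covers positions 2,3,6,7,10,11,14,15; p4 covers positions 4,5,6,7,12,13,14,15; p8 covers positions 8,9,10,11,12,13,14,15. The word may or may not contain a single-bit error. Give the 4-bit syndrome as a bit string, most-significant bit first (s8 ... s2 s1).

s1: b1⊕b3⊕b5⊕b7⊕b9⊕b11⊕b13⊕b15 = 0⊕0⊕1⊕1⊕0⊕0⊕1⊕1 = 0
s2: b2⊕b3⊕b6⊕b7⊕b10⊕b11⊕b14⊕b15 = 0⊕0⊕0⊕1⊕1⊕0⊕0⊕1 = 1
s4: b4⊕b5⊕b6⊕b7⊕b12⊕b13⊕b14⊕b15 = 1⊕1⊕0⊕1⊕1⊕1⊕0⊕1 = 0
s8: b8⊕b9⊕b10⊕b11⊕b12⊕b13⊕b14⊕b15 = 0⊕0⊕1⊕0⊕1⊕1⊕0⊕1 = 0
Syndrome (s8...s1) = 0010 → position 2.

0010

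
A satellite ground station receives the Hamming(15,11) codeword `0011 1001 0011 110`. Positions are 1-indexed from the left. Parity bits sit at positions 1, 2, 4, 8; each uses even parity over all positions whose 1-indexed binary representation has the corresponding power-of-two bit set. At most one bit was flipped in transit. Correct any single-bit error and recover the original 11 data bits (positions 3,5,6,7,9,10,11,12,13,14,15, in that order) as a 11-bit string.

11000011100

s1: b1⊕b3⊕b5⊕b7⊕b9⊕b11⊕b13⊕b15 = 0⊕1⊕1⊕0⊕0⊕1⊕1⊕0 = 0
s2: b2⊕b3⊕b6⊕b7⊕b10⊕b11⊕b14⊕b15 = 0⊕1⊕0⊕0⊕0⊕1⊕1⊕0 = 1
s4: b4⊕b5⊕b6⊕b7⊕b12⊕b13⊕b14⊕b15 = 1⊕1⊕0⊕0⊕1⊕1⊕1⊕0 = 1
s8: b8⊕b9⊕b10⊕b11⊕b12⊕b13⊕b14⊕b15 = 1⊕0⊕0⊕1⊕1⊕1⊕1⊕0 = 1
Syndrome (s8...s1) = 1110 → position 14.
Flip bit 14: corrected codeword = 001110010011100
Data bits at positions 3,5,6,7,9,10,11,12,13,14,15: 11000011100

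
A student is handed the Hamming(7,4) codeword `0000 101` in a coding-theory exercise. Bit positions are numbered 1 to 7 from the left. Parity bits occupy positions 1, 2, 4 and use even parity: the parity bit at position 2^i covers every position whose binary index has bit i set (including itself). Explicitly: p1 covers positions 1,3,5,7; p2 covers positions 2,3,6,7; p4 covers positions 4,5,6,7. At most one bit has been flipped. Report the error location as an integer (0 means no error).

s1: b1⊕b3⊕b5⊕b7 = 0⊕0⊕1⊕1 = 0
s2: b2⊕b3⊕b6⊕b7 = 0⊕0⊕0⊕1 = 1
s4: b4⊕b5⊕b6⊕b7 = 0⊕1⊕0⊕1 = 0
Syndrome (s4...s1) = 010 → position 2.

2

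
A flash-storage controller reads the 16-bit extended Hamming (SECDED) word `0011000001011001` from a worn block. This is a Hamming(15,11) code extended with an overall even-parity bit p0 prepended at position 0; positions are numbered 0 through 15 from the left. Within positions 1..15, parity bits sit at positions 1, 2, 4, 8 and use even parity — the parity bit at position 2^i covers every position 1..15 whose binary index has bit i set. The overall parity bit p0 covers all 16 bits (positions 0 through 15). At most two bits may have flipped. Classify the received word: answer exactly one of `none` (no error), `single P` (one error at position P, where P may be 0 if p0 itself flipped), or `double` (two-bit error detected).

s1: b1⊕b3⊕b5⊕b7⊕b9⊕b11⊕b13⊕b15 = 0⊕1⊕0⊕0⊕1⊕1⊕0⊕1 = 0
s2: b2⊕b3⊕b6⊕b7⊕b10⊕b11⊕b14⊕b15 = 1⊕1⊕0⊕0⊕0⊕1⊕0⊕1 = 0
s4: b4⊕b5⊕b6⊕b7⊕b12⊕b13⊕b14⊕b15 = 0⊕0⊕0⊕0⊕1⊕0⊕0⊕1 = 0
s8: b8⊕b9⊕b10⊕b11⊕b12⊕b13⊕b14⊕b15 = 0⊕1⊕0⊕1⊕1⊕0⊕0⊕1 = 0
Syndrome (s8...s1) = 0000 → position 0 (no error).
Overall parity (XOR of all 16 bits, including p0): 0⊕0⊕1⊕1⊕0⊕0⊕0⊕0⊕0⊕1⊕0⊕1⊕1⊕0⊕0⊕1 = 0
Overall=0, syndrome position=0 → no error.

none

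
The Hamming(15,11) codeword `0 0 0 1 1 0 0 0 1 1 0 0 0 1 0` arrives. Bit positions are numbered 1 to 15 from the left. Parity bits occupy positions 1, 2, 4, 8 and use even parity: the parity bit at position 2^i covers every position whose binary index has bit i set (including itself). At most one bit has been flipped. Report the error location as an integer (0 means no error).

s1: b1⊕b3⊕b5⊕b7⊕b9⊕b11⊕b13⊕b15 = 0⊕0⊕1⊕0⊕1⊕0⊕0⊕0 = 0
s2: b2⊕b3⊕b6⊕b7⊕b10⊕b11⊕b14⊕b15 = 0⊕0⊕0⊕0⊕1⊕0⊕1⊕0 = 0
s4: b4⊕b5⊕b6⊕b7⊕b12⊕b13⊕b14⊕b15 = 1⊕1⊕0⊕0⊕0⊕0⊕1⊕0 = 1
s8: b8⊕b9⊕b10⊕b11⊕b12⊕b13⊕b14⊕b15 = 0⊕1⊕1⊕0⊕0⊕0⊕1⊕0 = 1
Syndrome (s8...s1) = 1100 → position 12.

12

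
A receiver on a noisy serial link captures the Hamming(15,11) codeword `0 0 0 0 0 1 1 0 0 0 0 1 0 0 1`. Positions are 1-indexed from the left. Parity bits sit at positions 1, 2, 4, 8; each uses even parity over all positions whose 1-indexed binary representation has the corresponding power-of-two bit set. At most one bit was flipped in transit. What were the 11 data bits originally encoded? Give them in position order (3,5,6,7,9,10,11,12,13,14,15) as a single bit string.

s1: b1⊕b3⊕b5⊕b7⊕b9⊕b11⊕b13⊕b15 = 0⊕0⊕0⊕1⊕0⊕0⊕0⊕1 = 0
s2: b2⊕b3⊕b6⊕b7⊕b10⊕b11⊕b14⊕b15 = 0⊕0⊕1⊕1⊕0⊕0⊕0⊕1 = 1
s4: b4⊕b5⊕b6⊕b7⊕b12⊕b13⊕b14⊕b15 = 0⊕0⊕1⊕1⊕1⊕0⊕0⊕1 = 0
s8: b8⊕b9⊕b10⊕b11⊕b12⊕b13⊕b14⊕b15 = 0⊕0⊕0⊕0⊕1⊕0⊕0⊕1 = 0
Syndrome (s8...s1) = 0010 → position 2.
Flip bit 2: corrected codeword = 010001100001001
Data bits at positions 3,5,6,7,9,10,11,12,13,14,15: 00110001001

00110001001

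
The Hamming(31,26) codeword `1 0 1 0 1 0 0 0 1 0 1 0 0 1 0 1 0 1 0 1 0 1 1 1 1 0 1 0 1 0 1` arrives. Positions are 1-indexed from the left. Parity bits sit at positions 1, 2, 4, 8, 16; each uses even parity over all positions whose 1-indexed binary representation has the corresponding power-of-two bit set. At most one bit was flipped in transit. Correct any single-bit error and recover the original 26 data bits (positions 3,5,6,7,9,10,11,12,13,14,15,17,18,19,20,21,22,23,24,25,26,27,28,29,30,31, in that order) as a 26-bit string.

s1: b1⊕b3⊕b5⊕b7⊕b9⊕b11⊕b13⊕b15⊕b17⊕b19⊕b21⊕b23⊕b25⊕b27⊕b29⊕b31 = 1⊕1⊕1⊕0⊕1⊕1⊕0⊕0⊕0⊕0⊕0⊕1⊕1⊕1⊕1⊕1 = 0
s2: b2⊕b3⊕b6⊕b7⊕b10⊕b11⊕b14⊕b15⊕b18⊕b19⊕b22⊕b23⊕b26⊕b27⊕b30⊕b31 = 0⊕1⊕0⊕0⊕0⊕1⊕1⊕0⊕1⊕0⊕1⊕1⊕0⊕1⊕0⊕1 = 0
s4: b4⊕b5⊕b6⊕b7⊕b12⊕b13⊕b14⊕b15⊕b20⊕b21⊕b22⊕b23⊕b28⊕b29⊕b30⊕b31 = 0⊕1⊕0⊕0⊕0⊕0⊕1⊕0⊕1⊕0⊕1⊕1⊕0⊕1⊕0⊕1 = 1
s8: b8⊕b9⊕b10⊕b11⊕b12⊕b13⊕b14⊕b15⊕b24⊕b25⊕b26⊕b27⊕b28⊕b29⊕b30⊕b31 = 0⊕1⊕0⊕1⊕0⊕0⊕1⊕0⊕1⊕1⊕0⊕1⊕0⊕1⊕0⊕1 = 0
s16: b16⊕b17⊕b18⊕b19⊕b20⊕b21⊕b22⊕b23⊕b24⊕b25⊕b26⊕b27⊕b28⊕b29⊕b30⊕b31 = 1⊕0⊕1⊕0⊕1⊕0⊕1⊕1⊕1⊕1⊕0⊕1⊕0⊕1⊕0⊕1 = 0
Syndrome (s16...s1) = 00100 → position 4.
Flip bit 4: corrected codeword = 1011100010100101010101111010101
Data bits at positions 3,5,6,7,9,10,11,12,13,14,15,17,18,19,20,21,22,23,24,25,26,27,28,29,30,31: 11001010010010101111010101

11001010010010101111010101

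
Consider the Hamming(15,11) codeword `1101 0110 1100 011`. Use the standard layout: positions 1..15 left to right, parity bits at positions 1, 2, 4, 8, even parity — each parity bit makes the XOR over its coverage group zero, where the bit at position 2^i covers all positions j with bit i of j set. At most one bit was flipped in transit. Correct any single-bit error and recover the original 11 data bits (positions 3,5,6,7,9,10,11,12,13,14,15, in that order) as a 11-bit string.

00111100011

s1: b1⊕b3⊕b5⊕b7⊕b9⊕b11⊕b13⊕b15 = 1⊕0⊕0⊕1⊕1⊕0⊕0⊕1 = 0
s2: b2⊕b3⊕b6⊕b7⊕b10⊕b11⊕b14⊕b15 = 1⊕0⊕1⊕1⊕1⊕0⊕1⊕1 = 0
s4: b4⊕b5⊕b6⊕b7⊕b12⊕b13⊕b14⊕b15 = 1⊕0⊕1⊕1⊕0⊕0⊕1⊕1 = 1
s8: b8⊕b9⊕b10⊕b11⊕b12⊕b13⊕b14⊕b15 = 0⊕1⊕1⊕0⊕0⊕0⊕1⊕1 = 0
Syndrome (s8...s1) = 0100 → position 4.
Flip bit 4: corrected codeword = 110001101100011
Data bits at positions 3,5,6,7,9,10,11,12,13,14,15: 00111100011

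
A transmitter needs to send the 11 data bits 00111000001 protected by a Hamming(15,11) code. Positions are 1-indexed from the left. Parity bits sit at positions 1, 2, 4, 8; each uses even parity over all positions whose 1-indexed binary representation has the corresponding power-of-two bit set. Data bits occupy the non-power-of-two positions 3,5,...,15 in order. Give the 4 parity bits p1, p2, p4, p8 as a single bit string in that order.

1110

Place data bits at non-power-of-two positions: b3=0, b5=0, b6=1, b7=1, b9=1, b10=0, b11=0, b12=0, b13=0, b14=0, b15=1.
p1 = XOR of data positions {3,5,7,9,11,13,15} = 0⊕0⊕1⊕1⊕0⊕0⊕1 = 1
p2 = XOR of data positions {3,6,7,10,11,14,15} = 0⊕1⊕1⊕0⊕0⊕0⊕1 = 1
p4 = XOR of data positions {5,6,7,12,13,14,15} = 0⊕1⊕1⊕0⊕0⊕0⊕1 = 1
p8 = XOR of data positions {9,10,11,12,13,14,15} = 1⊕0⊕0⊕0⊕0⊕0⊕1 = 0
Parity bits p1,p2,p4,p8 = 1110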